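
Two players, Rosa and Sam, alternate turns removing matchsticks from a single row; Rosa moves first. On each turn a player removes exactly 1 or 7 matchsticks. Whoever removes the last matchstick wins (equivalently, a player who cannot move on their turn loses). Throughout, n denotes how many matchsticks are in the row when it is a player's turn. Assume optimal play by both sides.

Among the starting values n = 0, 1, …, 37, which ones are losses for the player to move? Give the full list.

Positions with no move are L. A position that does have a move is losing for the player to move precisely when every available move leads to a winning position for the opponent. Fill in the labels:
n=0: no move → L
n=1: can move to 0, which is L ⇒ W
n=2: the only move is to 1(W), a W ⇒ L
n=3: can move to 2, which is L ⇒ W
n=4: the only move is to 3(W), a W ⇒ L
n=5: can move to 4, which is L ⇒ W
n=6: the only move is to 5(W), a W ⇒ L
n=7: can move to 6, which is L ⇒ W
n=8: moves to 7(W), 1(W); every one is W ⇒ L
n=9: can move to 8, which is L ⇒ W
n=10: moves to 9(W), 3(W); every one is W ⇒ L
n=11: can move to 10, which is L ⇒ W
n=12: moves to 11(W), 5(W); every one is W ⇒ L
n=13: can move to 12, which is L ⇒ W
n=14: moves to 13(W), 7(W); every one is W ⇒ L
n=15: can move to 14, which is L ⇒ W
n=16: moves to 15(W), 9(W); every one is W ⇒ L
n=17: can move to 16, which is L ⇒ W
n=18: moves to 17(W), 11(W); every one is W ⇒ L
n=19: can move to 18, which is L ⇒ W
n=20: moves to 19(W), 13(W); every one is W ⇒ L
n=21: can move to 20, which is L ⇒ W
n=22: moves to 21(W), 15(W); every one is W ⇒ L
n=23: can move to 22, which is L ⇒ W
n=24: moves to 23(W), 17(W); every one is W ⇒ L
n=25: can move to 24, which is L ⇒ W
n=26: moves to 25(W), 19(W); every one is W ⇒ L
n=27: can move to 26, which is L ⇒ W
n=28: moves to 27(W), 21(W); every one is W ⇒ L
n=29: can move to 28, which is L ⇒ W
n=30: moves to 29(W), 23(W); every one is W ⇒ L
n=31: can move to 30, which is L ⇒ W
n=32: moves to 31(W), 25(W); every one is W ⇒ L
n=33: can move to 32, which is L ⇒ W
n=34: moves to 33(W), 27(W); every one is W ⇒ L
n=35: can move to 34, which is L ⇒ W
n=36: moves to 35(W), 29(W); every one is W ⇒ L
n=37: can move to 36, which is L ⇒ W
Reading off the rows marked L gives the requested list; there are 19 such values of n.

0, 2, 4, 6, 8, 10, 12, 14, 16, 18, 20, 22, 24, 26, 28, 30, 32, 34, 36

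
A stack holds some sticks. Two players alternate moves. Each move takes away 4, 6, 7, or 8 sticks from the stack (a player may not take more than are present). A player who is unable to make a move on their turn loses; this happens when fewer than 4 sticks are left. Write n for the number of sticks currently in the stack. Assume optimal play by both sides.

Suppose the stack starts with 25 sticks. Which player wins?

The second player wins.

Work bottom-up. With no move the player to move loses. Otherwise the position is W if at least one move leads to an L position for the opponent, and L if every move leads to a W.
n=0: no move → L
n=1: no move → L
n=2: no move → L
n=3: no move → L
n=4: →0(L), so W
n=5: →1(L), so W
n=6: →2(L), so W
n=7: →3(L), so W
n=8: →2(L), so W
n=9: →3(L), so W
n=10: →3(L), so W
n=11: →3(L), so W
n=12: →8(W), 6(W), 5(W), 4(W) — all W, so L
n=13: →9(W), 7(W), 6(W), 5(W) — all W, so L
n=14: →10(W), 8(W), 7(W), 6(W) — all W, so L
n=15: →11(W), 9(W), 8(W), 7(W) — all W, so L
n=16: →12(L), so W
n=17: →13(L), so W
n=18: →14(L), so W
n=19: →15(L), so W
n=20: →14(L), so W
n=21: →15(L), so W
n=22: →15(L), so W
n=23: →15(L), so W
n=24: →20(W), 18(W), 17(W), 16(W) — all W, so L
n=25: →21(W), 19(W), 18(W), 17(W) — all W, so L
The starting position 25 is L: whatever the player to move does, the opponent receives a W position.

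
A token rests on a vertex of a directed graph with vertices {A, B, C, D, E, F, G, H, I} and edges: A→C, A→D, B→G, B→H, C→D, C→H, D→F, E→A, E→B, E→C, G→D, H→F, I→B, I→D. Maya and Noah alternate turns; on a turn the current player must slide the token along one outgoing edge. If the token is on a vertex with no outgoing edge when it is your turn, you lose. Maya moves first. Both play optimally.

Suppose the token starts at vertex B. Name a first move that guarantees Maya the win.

Label each position W (a win for the player to move) or L (a loss). A position with no legal move is L; any other position is W exactly when some move reaches an L, and L when every move reaches a W.
Every edge goes from a vertex to one that appears earlier in the order F, D, G, H, B, C, A, E, I, so processing vertices in that order labels each vertex after all of its successors.
F: no outgoing edge → L
D: W (go to F, an L position)
G: L (sole option D(W) is W)
H: W (go to F, an L position)
B: W (go to G, an L position)
C: L (options H(W), D(W) are all W)
A: W (go to C, an L position)
E: W (go to C, an L position)
I: L (options B(W), D(W) are all W)
From B, the L positions reachable in one move are: G.

Move to G.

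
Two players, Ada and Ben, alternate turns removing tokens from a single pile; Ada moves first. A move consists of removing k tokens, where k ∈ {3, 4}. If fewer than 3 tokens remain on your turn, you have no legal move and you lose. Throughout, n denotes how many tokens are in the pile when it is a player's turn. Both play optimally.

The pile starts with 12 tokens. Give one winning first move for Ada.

Remove 3, leaving 9.

Label each position W (a win for the player to move) or L (a loss). A position with no legal move is L; any other position is W exactly when some move reaches an L, and L when every move reaches a W.
n=0: no move → L
n=1: no move → L
n=2: no move → L
n=3: →0(L), so W
n=4: →1(L), so W
n=5: →2(L), so W
n=6: →2(L), so W
n=7: →4(W), 3(W) — all W, so L
n=8: →5(W), 4(W) — all W, so L
n=9: →6(W), 5(W) — all W, so L
n=10: →7(L), so W
n=11: →8(L), so W
n=12: →9(L), so W
From 12, the L positions reachable in one move are: 9, 8. Any move reaching one of these is winning.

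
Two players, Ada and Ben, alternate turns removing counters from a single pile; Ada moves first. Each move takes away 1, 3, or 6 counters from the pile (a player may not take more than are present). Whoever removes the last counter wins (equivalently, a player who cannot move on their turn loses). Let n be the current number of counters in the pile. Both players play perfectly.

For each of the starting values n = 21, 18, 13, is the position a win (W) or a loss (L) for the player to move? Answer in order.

21: W, 18: L, 13: L

Positions with no move are L. A position that does have a move is losing for the player to move precisely when every available move leads to a winning position for the opponent. Fill in the labels:
n=0: no move → L
n=1: reaches L-position 0 → W
n=2: only reaches 1(W), which is W → L
n=3: reaches L-position 2 → W
n=4: only reaches 3(W), 1(W), all W → L
n=5: reaches L-position 4 → W
n=6: reaches L-position 0 → W
n=7: reaches L-position 4 → W
n=8: reaches L-position 2 → W
n=9: only reaches 8(W), 6(W), 3(W), all W → L
n=10: reaches L-position 9 → W
n=11: only reaches 10(W), 8(W), 5(W), all W → L
n=12: reaches L-position 11 → W
n=13: only reaches 12(W), 10(W), 7(W), all W → L
n=14: reaches L-position 13 → W
n=15: reaches L-position 9 → W
n=16: reaches L-position 13 → W
n=17: reaches L-position 11 → W
n=18: only reaches 17(W), 15(W), 12(W), all W → L
n=19: reaches L-position 18 → W
n=20: only reaches 19(W), 17(W), 14(W), all W → L
n=21: reaches L-position 20 → W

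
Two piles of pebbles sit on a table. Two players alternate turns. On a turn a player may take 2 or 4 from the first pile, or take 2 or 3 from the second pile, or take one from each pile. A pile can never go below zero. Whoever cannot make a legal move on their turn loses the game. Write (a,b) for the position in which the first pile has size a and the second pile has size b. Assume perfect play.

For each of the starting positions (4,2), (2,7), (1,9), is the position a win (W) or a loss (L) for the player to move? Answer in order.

Classify positions by backward induction: terminal positions (no move available) are L. From any other position, the mover wins iff some move reaches an L.
No move ever increases a pile, so every position that can arise here has a ≤ 4 and b ≤ 9; it is enough to label the cells with 0 ≤ a ≤ 4 and 0 ≤ b ≤ 9.
Every move lowers a or b (never raises either), so fill the grid row by row in increasing a, and left to right within a row: each cell's successors are then already labelled.
      b=0  b=1  b=2  b=3  b=4  b=5  b=6  b=7  b=8  b=9
a=0:    L    L    W    W    W    L    L    W    W    W
a=1:    L    W    W    W    L    L    W    W    W    L
a=2:    W    W    L    L    W    W    W    L    L    W
a=3:    W    L    L    W    W    W    L    L    W    W
a=4:    W    W    W    W    L    W    W    W    W    L
Cells with no legal move (terminal, hence L): (0,0), (0,1), (1,0).
The remaining L cells, each justified by listing all of its moves:
(0,5): L (options (0,3)(W), (0,2)(W) are all W)
(0,6): L (options (0,4)(W), (0,3)(W) are all W)
(1,4): L (options (1,2)(W), (1,1)(W), (0,3)(W) are all W)
(1,5): L (options (1,3)(W), (1,2)(W), (0,4)(W) are all W)
(1,9): L (options (1,7)(W), (1,6)(W), (0,8)(W) are all W)
(2,2): L (options (0,2)(W), (2,0)(W), (1,1)(W) are all W)
(2,3): L (options (0,3)(W), (2,1)(W), (2,0)(W), (1,2)(W) are all W)
(2,7): L (options (0,7)(W), (2,5)(W), (2,4)(W), (1,6)(W) are all W)
(2,8): L (options (0,8)(W), (2,6)(W), (2,5)(W), (1,7)(W) are all W)
(3,1): L (options (1,1)(W), (2,0)(W) are all W)
(3,2): L (options (1,2)(W), (3,0)(W), (2,1)(W) are all W)
(3,6): L (options (1,6)(W), (3,4)(W), (3,3)(W), (2,5)(W) are all W)
(3,7): L (options (1,7)(W), (3,5)(W), (3,4)(W), (2,6)(W) are all W)
(4,4): L (options (2,4)(W), (0,4)(W), (4,2)(W), (4,1)(W), (3,3)(W) are all W)
(4,9): L (options (2,9)(W), (0,9)(W), (4,7)(W), (4,6)(W), (3,8)(W) are all W)
Every other cell has at least one move into one of the L cells above, so it is W.
(4,2): the move to (2,2) reaches an L cell, so W
(2,7): one of the L cells justified above, so L
(1,9): one of the L cells justified above, so L

(4,2): W, (2,7): L, (1,9): L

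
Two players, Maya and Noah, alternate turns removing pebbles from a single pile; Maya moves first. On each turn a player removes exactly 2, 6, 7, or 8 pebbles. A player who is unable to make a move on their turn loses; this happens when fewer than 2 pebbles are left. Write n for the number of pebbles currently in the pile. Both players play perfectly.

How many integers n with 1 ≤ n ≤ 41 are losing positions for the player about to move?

Positions with no move are L. A position that does have a move is losing for the player to move precisely when every available move leads to a winning position for the opponent. Fill in the labels:
n=0: no move → L
n=1: no move → L
n=2: can move to 0, which is L ⇒ W
n=3: can move to 1, which is L ⇒ W
n=4: the only move is to 2(W), a W ⇒ L
n=5: the only move is to 3(W), a W ⇒ L
n=6: can move to 4, which is L ⇒ W
n=7: can move to 5, which is L ⇒ W
n=8: can move to 1, which is L ⇒ W
n=9: can move to 1, which is L ⇒ W
n=10: can move to 4, which is L ⇒ W
n=11: can move to 5, which is L ⇒ W
n=12: can move to 5, which is L ⇒ W
n=13: can move to 5, which is L ⇒ W
n=14: moves to 12(W), 8(W), 7(W), 6(W); every one is W ⇒ L
n=15: moves to 13(W), 9(W), 8(W), 7(W); every one is W ⇒ L
n=16: can move to 14, which is L ⇒ W
n=17: can move to 15, which is L ⇒ W
n=18: moves to 16(W), 12(W), 11(W), 10(W); every one is W ⇒ L
n=19: moves to 17(W), 13(W), 12(W), 11(W); every one is W ⇒ L
n=20: can move to 18, which is L ⇒ W
n=21: can move to 19, which is L ⇒ W
n=22: can move to 15, which is L ⇒ W
n=23: can move to 15, which is L ⇒ W
n=24: can move to 18, which is L ⇒ W
n=25: can move to 19, which is L ⇒ W
n=26: can move to 19, which is L ⇒ W
n=27: can move to 19, which is L ⇒ W
n=28: moves to 26(W), 22(W), 21(W), 20(W); every one is W ⇒ L
n=29: moves to 27(W), 23(W), 22(W), 21(W); every one is W ⇒ L
n=30: can move to 28, which is L ⇒ W
n=31: can move to 29, which is L ⇒ W
n=32: moves to 30(W), 26(W), 25(W), 24(W); every one is W ⇒ L
n=33: moves to 31(W), 27(W), 26(W), 25(W); every one is W ⇒ L
n=34: can move to 32, which is L ⇒ W
n=35: can move to 33, which is L ⇒ W
n=36: can move to 29, which is L ⇒ W
n=37: can move to 29, which is L ⇒ W
n=38: can move to 32, which is L ⇒ W
n=39: can move to 33, which is L ⇒ W
n=40: can move to 33, which is L ⇒ W
n=41: can move to 33, which is L ⇒ W
L entries with 1 ≤ n ≤ 41 (n=0 is outside the asked range and is not counted): n = 1, 4, 5, 14, 15, 18, 19, 28, 29, 32, 33; that makes 11.

11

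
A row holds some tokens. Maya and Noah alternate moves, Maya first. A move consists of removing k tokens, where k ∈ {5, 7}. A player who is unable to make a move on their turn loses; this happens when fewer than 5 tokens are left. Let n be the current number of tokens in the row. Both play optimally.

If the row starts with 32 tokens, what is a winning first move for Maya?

Remove 5, leaving 27.

Compute win/loss labels from the base case upward. A position with no move is L. Any other position is W if it can reach an L in one move, else L.
n=0: no move → L
n=1: no move → L
n=2: no move → L
n=3: no move → L
n=4: no move → L
n=5: reaches L-position 0 → W
n=6: reaches L-position 1 → W
n=7: reaches L-position 2 → W
n=8: reaches L-position 3 → W
n=9: reaches L-position 4 → W
n=10: reaches L-position 3 → W
n=11: reaches L-position 4 → W
n=12: only reaches 7(W), 5(W), all W → L
n=13: only reaches 8(W), 6(W), all W → L
n=14: only reaches 9(W), 7(W), all W → L
n=15: only reaches 10(W), 8(W), all W → L
n=16: only reaches 11(W), 9(W), all W → L
n=17: reaches L-position 12 → W
n=18: reaches L-position 13 → W
n=19: reaches L-position 14 → W
n=20: reaches L-position 15 → W
n=21: reaches L-position 16 → W
n=22: reaches L-position 15 → W
n=23: reaches L-position 16 → W
n=24: only reaches 19(W), 17(W), all W → L
n=25: only reaches 20(W), 18(W), all W → L
n=26: only reaches 21(W), 19(W), all W → L
n=27: only reaches 22(W), 20(W), all W → L
n=28: only reaches 23(W), 21(W), all W → L
n=29: reaches L-position 24 → W
n=30: reaches L-position 25 → W
n=31: reaches L-position 26 → W
n=32: reaches L-position 27 → W
From 32, the L positions reachable in one move are: 27, 25. Any move reaching one of these is winning.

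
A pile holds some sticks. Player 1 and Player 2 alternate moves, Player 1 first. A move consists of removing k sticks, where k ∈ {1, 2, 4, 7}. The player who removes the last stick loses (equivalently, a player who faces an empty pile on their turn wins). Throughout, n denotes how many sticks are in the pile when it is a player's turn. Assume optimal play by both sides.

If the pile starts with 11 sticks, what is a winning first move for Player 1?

Remove 1, leaving 10.

Work bottom-up. With no move the player to move wins. Otherwise the position is W if at least one move leads to an L position for the opponent, and L if every move leads to a W.
n=0: no move; the opponent has just taken the last stick and therefore loses → W
n=1: the only move is to 0(W), a W ⇒ L
n=2: can move to 1, which is L ⇒ W
n=3: can move to 1, which is L ⇒ W
n=4: moves to 3(W), 2(W), 0(W); every one is W ⇒ L
n=5: can move to 4, which is L ⇒ W
n=6: can move to 4, which is L ⇒ W
n=7: moves to 6(W), 5(W), 3(W), 0(W); every one is W ⇒ L
n=8: can move to 7, which is L ⇒ W
n=9: can move to 7, which is L ⇒ W
n=10: moves to 9(W), 8(W), 6(W), 3(W); every one is W ⇒ L
n=11: can move to 10, which is L ⇒ W
From 11, the L positions reachable in one move are: 10, 7, 4. Any move reaching one of these is winning.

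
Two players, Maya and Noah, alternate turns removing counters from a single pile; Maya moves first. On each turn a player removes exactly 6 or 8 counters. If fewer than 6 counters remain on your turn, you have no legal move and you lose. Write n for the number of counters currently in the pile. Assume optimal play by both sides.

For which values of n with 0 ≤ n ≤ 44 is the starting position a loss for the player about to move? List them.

0, 1, 2, 3, 4, 5, 14, 15, 16, 17, 18, 19, 28, 29, 30, 31, 32, 33, 42, 43, 44

Build the W/L table. Terminal = L. A non-terminal position is W if it has a move to some L; otherwise it is L.
n=0: no move → L
n=1: no move → L
n=2: no move → L
n=3: no move → L
n=4: no move → L
n=5: no move → L
n=6: →0(L), so W
n=7: →1(L), so W
n=8: →2(L), so W
n=9: →3(L), so W
n=10: →4(L), so W
n=11: →5(L), so W
n=12: →4(L), so W
n=13: →5(L), so W
n=14: →8(W), 6(W) — all W, so L
n=15: →9(W), 7(W) — all W, so L
n=16: →10(W), 8(W) — all W, so L
n=17: →11(W), 9(W) — all W, so L
n=18: →12(W), 10(W) — all W, so L
n=19: →13(W), 11(W) — all W, so L
n=20: →14(L), so W
n=21: →15(L), so W
n=22: →16(L), so W
n=23: →17(L), so W
n=24: →18(L), so W
n=25: →19(L), so W
n=26: →18(L), so W
n=27: →19(L), so W
n=28: →22(W), 20(W) — all W, so L
n=29: →23(W), 21(W) — all W, so L
n=30: →24(W), 22(W) — all W, so L
n=31: →25(W), 23(W) — all W, so L
n=32: →26(W), 24(W) — all W, so L
n=33: →27(W), 25(W) — all W, so L
n=34: →28(L), so W
n=35: →29(L), so W
n=36: →30(L), so W
n=37: →31(L), so W
n=38: →32(L), so W
n=39: →33(L), so W
n=40: →32(L), so W
n=41: →33(L), so W
n=42: →36(W), 34(W) — all W, so L
n=43: →37(W), 35(W) — all W, so L
n=44: →38(W), 36(W) — all W, so L
The losing starting values of n are exactly the entries labelled L in this table (21 of them).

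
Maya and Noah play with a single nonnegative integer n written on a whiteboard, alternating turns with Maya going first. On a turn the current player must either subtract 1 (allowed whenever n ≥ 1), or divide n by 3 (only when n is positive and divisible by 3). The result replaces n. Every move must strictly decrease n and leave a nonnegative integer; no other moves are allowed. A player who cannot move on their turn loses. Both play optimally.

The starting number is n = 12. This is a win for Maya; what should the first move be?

Move to 4.

Build the W/L table. Terminal = L. A non-terminal position is W if it has a move to some L; otherwise it is L.
n=0: no move → L
n=1: →0(L), so W
n=2: →1(W) only, which is W, so L
n=3: →2(L), so W
n=4: →3(W) only, which is W, so L
n=5: →4(L), so W
n=6: →2(L), so W
n=7: →6(W) only, which is W, so L
n=8: →7(L), so W
n=9: →3(W), 8(W) — all W, so L
n=10: →9(L), so W
n=11: →10(W) only, which is W, so L
n=12: →4(L), so W
From 12, the L positions reachable in one move are: 4, 11. Any move reaching one of these is winning.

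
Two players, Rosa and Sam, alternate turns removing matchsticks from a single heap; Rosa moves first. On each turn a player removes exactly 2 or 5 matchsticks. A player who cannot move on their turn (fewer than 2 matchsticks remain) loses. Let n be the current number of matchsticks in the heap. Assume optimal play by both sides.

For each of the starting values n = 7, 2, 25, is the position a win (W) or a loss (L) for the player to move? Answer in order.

Use the standard recursion: the mover loses at a terminal position; elsewhere, the mover wins exactly when some move hands the opponent an L position.
n=0: no move → L
n=1: no move → L
n=2: reaches L-position 0 → W
n=3: reaches L-position 1 → W
n=4: only reaches 2(W), which is W → L
n=5: reaches L-position 0 → W
n=6: reaches L-position 4 → W
n=7: only reaches 5(W), 2(W), all W → L
n=8: only reaches 6(W), 3(W), all W → L
n=9: reaches L-position 7 → W
n=10: reaches L-position 8 → W
n=11: only reaches 9(W), 6(W), all W → L
n=12: reaches L-position 7 → W
n=13: reaches L-position 11 → W
n=14: only reaches 12(W), 9(W), all W → L
n=15: only reaches 13(W), 10(W), all W → L
n=16: reaches L-position 14 → W
n=17: reaches L-position 15 → W
n=18: only reaches 16(W), 13(W), all W → L
n=19: reaches L-position 14 → W
n=20: reaches L-position 18 → W
n=21: only reaches 19(W), 16(W), all W → L
n=22: only reaches 20(W), 17(W), all W → L
n=23: reaches L-position 21 → W
n=24: reaches L-position 22 → W
n=25: only reaches 23(W), 20(W), all W → L

7: L, 2: W, 25: L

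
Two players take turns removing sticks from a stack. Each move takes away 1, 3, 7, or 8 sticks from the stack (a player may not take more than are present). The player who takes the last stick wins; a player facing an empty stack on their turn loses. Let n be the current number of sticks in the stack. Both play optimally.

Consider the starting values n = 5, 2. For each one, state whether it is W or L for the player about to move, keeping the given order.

5: W, 2: L

Positions with no move are L. A position that does have a move is losing for the player to move precisely when every available move leads to a winning position for the opponent. Fill in the labels:
n=0: no move → L
n=1: →0(L), so W
n=2: →1(W) only, which is W, so L
n=3: →2(L), so W
n=4: →3(W), 1(W) — all W, so L
n=5: →4(L), so W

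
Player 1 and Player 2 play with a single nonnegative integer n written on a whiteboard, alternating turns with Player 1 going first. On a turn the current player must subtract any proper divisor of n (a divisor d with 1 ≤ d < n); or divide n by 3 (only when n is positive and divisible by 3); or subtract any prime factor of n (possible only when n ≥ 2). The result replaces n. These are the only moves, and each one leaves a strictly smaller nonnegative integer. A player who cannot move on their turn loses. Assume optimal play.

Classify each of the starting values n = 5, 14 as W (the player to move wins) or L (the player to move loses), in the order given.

Compute win/loss labels from the base case upward. A position with no move is L. Any other position is W if it can reach an L in one move, else L.
n=0: no move → L
n=1: no move → L
n=2: can move to 0, which is L ⇒ W
n=3: can move to 0, which is L ⇒ W
n=4: moves to 2(W), 3(W); every one is W ⇒ L
n=5: can move to 0, which is L ⇒ W
n=6: can move to 4, which is L ⇒ W
n=7: can move to 0, which is L ⇒ W
n=8: can move to 4, which is L ⇒ W
n=9: moves to 3(W), 6(W), 8(W); every one is W ⇒ L
n=10: can move to 9, which is L ⇒ W
n=11: can move to 0, which is L ⇒ W
n=12: can move to 4, which is L ⇒ W
n=13: can move to 0, which is L ⇒ W
n=14: moves to 7(W), 12(W), 13(W); every one is W ⇒ L

5: W, 14: L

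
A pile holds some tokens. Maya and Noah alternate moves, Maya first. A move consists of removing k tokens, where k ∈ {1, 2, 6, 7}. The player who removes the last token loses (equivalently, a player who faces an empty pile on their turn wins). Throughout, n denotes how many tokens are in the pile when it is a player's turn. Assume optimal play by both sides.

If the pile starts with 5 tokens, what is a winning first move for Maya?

Remove 1, leaving 4.

Use the standard recursion: the mover wins at a terminal position; elsewhere, the mover wins exactly when some move hands the opponent an L position.
n=0: no move; the opponent has just taken the last token and therefore loses → W
n=1: →0(W) only, which is W, so L
n=2: →1(L), so W
n=3: →1(L), so W
n=4: →3(W), 2(W) — all W, so L
n=5: →4(L), so W
From 5, the L positions reachable in one move are: 4.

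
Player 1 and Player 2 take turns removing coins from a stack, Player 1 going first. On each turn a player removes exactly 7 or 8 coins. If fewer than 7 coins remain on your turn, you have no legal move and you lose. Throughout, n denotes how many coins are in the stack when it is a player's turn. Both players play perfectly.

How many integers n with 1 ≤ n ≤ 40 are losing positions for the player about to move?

20

Build the W/L table. Terminal = L. A non-terminal position is W if it has a move to some L; otherwise it is L.
n=0: no move → L
n=1: no move → L
n=2: no move → L
n=3: no move → L
n=4: no move → L
n=5: no move → L
n=6: no move → L
n=7: W (go to 0, an L position)
n=8: W (go to 1, an L position)
n=9: W (go to 2, an L position)
n=10: W (go to 3, an L position)
n=11: W (go to 4, an L position)
n=12: W (go to 5, an L position)
n=13: W (go to 6, an L position)
n=14: W (go to 6, an L position)
n=15: L (options 8(W), 7(W) are all W)
n=16: L (options 9(W), 8(W) are all W)
n=17: L (options 10(W), 9(W) are all W)
n=18: L (options 11(W), 10(W) are all W)
n=19: L (options 12(W), 11(W) are all W)
n=20: L (options 13(W), 12(W) are all W)
n=21: L (options 14(W), 13(W) are all W)
n=22: W (go to 15, an L position)
n=23: W (go to 16, an L position)
n=24: W (go to 17, an L position)
n=25: W (go to 18, an L position)
n=26: W (go to 19, an L position)
n=27: W (go to 20, an L position)
n=28: W (go to 21, an L position)
n=29: W (go to 21, an L position)
n=30: L (options 23(W), 22(W) are all W)
n=31: L (options 24(W), 23(W) are all W)
n=32: L (options 25(W), 24(W) are all W)
n=33: L (options 26(W), 25(W) are all W)
n=34: L (options 27(W), 26(W) are all W)
n=35: L (options 28(W), 27(W) are all W)
n=36: L (options 29(W), 28(W) are all W)
n=37: W (go to 30, an L position)
n=38: W (go to 31, an L position)
n=39: W (go to 32, an L position)
n=40: W (go to 33, an L position)
L entries with 1 ≤ n ≤ 40 (n=0 is outside the asked range and is not counted): n = 1, 2, 3, 4, 5, 6, 15, 16, 17, 18, 19, 20, 21, 30, 31, 32, 33, 34, 35, 36; that makes 20.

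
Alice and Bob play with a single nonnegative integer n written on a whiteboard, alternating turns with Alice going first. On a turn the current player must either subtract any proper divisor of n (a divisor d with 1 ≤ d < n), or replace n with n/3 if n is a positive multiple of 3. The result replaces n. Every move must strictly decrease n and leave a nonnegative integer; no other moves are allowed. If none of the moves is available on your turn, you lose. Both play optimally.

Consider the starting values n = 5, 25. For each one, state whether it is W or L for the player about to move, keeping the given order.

5: W, 25: L

Label each position W (a win for the player to move) or L (a loss). A position with no legal move is L; any other position is W exactly when some move reaches an L, and L when every move reaches a W.
n=0: no move → L
n=1: no move → L
n=2: W (go to 1, an L position)
n=3: W (go to 1, an L position)
n=4: L (options 2(W), 3(W) are all W)
n=5: W (go to 4, an L position)
n=6: W (go to 4, an L position)
n=7: L (sole option 6(W) is W)
n=8: W (go to 4, an L position)
n=9: L (options 3(W), 6(W), 8(W) are all W)
n=10: W (go to 9, an L position)
n=11: L (sole option 10(W) is W)
n=12: W (go to 4, an L position)
n=13: L (sole option 12(W) is W)
n=14: W (go to 7, an L position)
n=15: L (options 5(W), 10(W), 12(W), 14(W) are all W)
n=16: W (go to 15, an L position)
n=17: L (sole option 16(W) is W)
n=18: W (go to 9, an L position)
n=19: L (sole option 18(W) is W)
n=20: W (go to 15, an L position)
n=21: W (go to 7, an L position)
n=22: W (go to 11, an L position)
n=23: L (sole option 22(W) is W)
n=24: W (go to 23, an L position)
n=25: L (options 20(W), 24(W) are all W)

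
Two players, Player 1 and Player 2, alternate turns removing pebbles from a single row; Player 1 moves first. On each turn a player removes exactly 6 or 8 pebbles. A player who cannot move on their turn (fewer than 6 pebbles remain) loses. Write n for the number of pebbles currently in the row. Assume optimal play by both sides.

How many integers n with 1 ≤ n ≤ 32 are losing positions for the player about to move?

Compute win/loss labels from the base case upward. A position with no move is L. Any other position is W if it can reach an L in one move, else L.
n=0: no move → L
n=1: no move → L
n=2: no move → L
n=3: no move → L
n=4: no move → L
n=5: no move → L
n=6: W (go to 0, an L position)
n=7: W (go to 1, an L position)
n=8: W (go to 2, an L position)
n=9: W (go to 3, an L position)
n=10: W (go to 4, an L position)
n=11: W (go to 5, an L position)
n=12: W (go to 4, an L position)
n=13: W (go to 5, an L position)
n=14: L (options 8(W), 6(W) are all W)
n=15: L (options 9(W), 7(W) are all W)
n=16: L (options 10(W), 8(W) are all W)
n=17: L (options 11(W), 9(W) are all W)
n=18: L (options 12(W), 10(W) are all W)
n=19: L (options 13(W), 11(W) are all W)
n=20: W (go to 14, an L position)
n=21: W (go to 15, an L position)
n=22: W (go to 16, an L position)
n=23: W (go to 17, an L position)
n=24: W (go to 18, an L position)
n=25: W (go to 19, an L position)
n=26: W (go to 18, an L position)
n=27: W (go to 19, an L position)
n=28: L (options 22(W), 20(W) are all W)
n=29: L (options 23(W), 21(W) are all W)
n=30: L (options 24(W), 22(W) are all W)
n=31: L (options 25(W), 23(W) are all W)
n=32: L (options 26(W), 24(W) are all W)
L entries with 1 ≤ n ≤ 32 (n=0 is outside the asked range and is not counted): n = 1, 2, 3, 4, 5, 14, 15, 16, 17, 18, 19, 28, 29, 30, 31, 32; that makes 16.

16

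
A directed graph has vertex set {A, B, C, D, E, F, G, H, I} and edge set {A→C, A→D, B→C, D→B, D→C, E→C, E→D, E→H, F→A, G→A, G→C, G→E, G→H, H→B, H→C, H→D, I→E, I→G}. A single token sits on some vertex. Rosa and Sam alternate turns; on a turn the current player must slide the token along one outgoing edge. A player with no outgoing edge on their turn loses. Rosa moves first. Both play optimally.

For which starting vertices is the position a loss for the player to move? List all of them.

Build the W/L table. Terminal = L. A non-terminal position is W if it has a move to some L; otherwise it is L.
Every edge goes from a vertex to one that appears earlier in the order C, B, D, H, A, E, G, F, I, so processing vertices in that order labels each vertex after all of its successors.
C: no outgoing edge → L
B: W (go to C, an L position)
D: W (go to C, an L position)
H: W (go to C, an L position)
A: W (go to C, an L position)
E: W (go to C, an L position)
G: W (go to C, an L position)
F: L (sole option A(W) is W)
I: L (options G(W), E(W) are all W)
Reading off the rows marked L gives the requested list; there are 3 such vertices.

C, F, I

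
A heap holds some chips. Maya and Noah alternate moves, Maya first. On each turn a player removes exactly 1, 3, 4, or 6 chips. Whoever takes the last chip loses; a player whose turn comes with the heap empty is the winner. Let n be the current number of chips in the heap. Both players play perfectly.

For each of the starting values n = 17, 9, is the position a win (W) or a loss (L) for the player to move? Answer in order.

Label each position W (a win for the player to move) or L (a loss). A position with no legal move is W; any other position is W exactly when some move reaches an L, and L when every move reaches a W.
n=0: no move; the opponent has just taken the last chip and therefore loses → W
n=1: →0(W) only, which is W, so L
n=2: →1(L), so W
n=3: →2(W), 0(W) — all W, so L
n=4: →3(L), so W
n=5: →1(L), so W
n=6: →3(L), so W
n=7: →3(L), so W
n=8: →7(W), 5(W), 4(W), 2(W) — all W, so L
n=9: →8(L), so W
n=10: →9(W), 7(W), 6(W), 4(W) — all W, so L
n=11: →10(L), so W
n=12: →8(L), so W
n=13: →10(L), so W
n=14: →10(L), so W
n=15: →14(W), 12(W), 11(W), 9(W) — all W, so L
n=16: →15(L), so W
n=17: →16(W), 14(W), 13(W), 11(W) — all W, so L

17: L, 9: W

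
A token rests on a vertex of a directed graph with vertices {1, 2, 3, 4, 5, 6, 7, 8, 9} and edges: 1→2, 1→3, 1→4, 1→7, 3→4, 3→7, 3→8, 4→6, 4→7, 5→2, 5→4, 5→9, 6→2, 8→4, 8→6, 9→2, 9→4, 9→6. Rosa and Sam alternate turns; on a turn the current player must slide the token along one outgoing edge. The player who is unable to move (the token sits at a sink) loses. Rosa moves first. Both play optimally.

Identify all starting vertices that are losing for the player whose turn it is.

Label each position W (a win for the player to move) or L (a loss). A position with no legal move is L; any other position is W exactly when some move reaches an L, and L when every move reaches a W.
Every edge goes from a vertex to one that appears earlier in the order 2, 7, 6, 4, 8, 9, 5, 3, 1, so processing vertices in that order labels each vertex after all of its successors.
2: no outgoing edge → L
7: no outgoing edge → L
6: can move to 2, which is L ⇒ W
4: can move to 7, which is L ⇒ W
8: moves to 4(W), 6(W); every one is W ⇒ L
9: can move to 2, which is L ⇒ W
5: can move to 2, which is L ⇒ W
3: can move to 8, which is L ⇒ W
1: can move to 7, which is L ⇒ W
Reading off the rows marked L gives the requested list; there are 3 such vertices.

2, 7, 8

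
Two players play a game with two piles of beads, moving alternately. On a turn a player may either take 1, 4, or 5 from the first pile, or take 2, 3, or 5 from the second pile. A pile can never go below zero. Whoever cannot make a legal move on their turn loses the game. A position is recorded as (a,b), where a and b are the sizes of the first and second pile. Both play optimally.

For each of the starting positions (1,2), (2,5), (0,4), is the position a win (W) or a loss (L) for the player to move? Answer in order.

Positions with no move are L. A position that does have a move is losing for the player to move precisely when every available move leads to a winning position for the opponent. Fill in the labels:
No move ever increases a pile, so every position that can arise here has a ≤ 2 and b ≤ 5; it is enough to label the cells with 0 ≤ a ≤ 2 and 0 ≤ b ≤ 5.
Every move lowers a or b (never raises either), so fill the grid row by row in increasing a, and left to right within a row: each cell's successors are then already labelled.
      b=0  b=1  b=2  b=3  b=4  b=5
a=0:    L    L    W    W    W    W
a=1:    W    W    L    L    W    W
a=2:    L    L    W    W    W    W
Cells with no legal move (terminal, hence L): (0,0), (0,1).
The remaining L cells, each justified by listing all of its moves:
(1,2): only reaches (0,2)(W), (1,0)(W), all W → L
(1,3): only reaches (0,3)(W), (1,1)(W), (1,0)(W), all W → L
(2,0): only reaches (1,0)(W), which is W → L
(2,1): only reaches (1,1)(W), which is W → L
Every other cell has at least one move into one of the L cells above, so it is W.
(1,2): one of the L cells justified above, so L
(2,5): the move to (2,0) reaches an L cell, so W
(0,4): the move to (0,1) reaches an L cell, so W

(1,2): L, (2,5): W, (0,4): W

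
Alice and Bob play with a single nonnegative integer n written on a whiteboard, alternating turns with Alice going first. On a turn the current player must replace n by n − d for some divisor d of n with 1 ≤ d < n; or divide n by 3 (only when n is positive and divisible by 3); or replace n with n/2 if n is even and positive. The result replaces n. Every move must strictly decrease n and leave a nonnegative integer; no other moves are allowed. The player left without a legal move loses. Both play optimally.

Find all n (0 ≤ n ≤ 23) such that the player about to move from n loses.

0, 1, 4, 7, 9, 11, 13, 15, 17, 19, 23

Positions with no move are L. A position that does have a move is losing for the player to move precisely when every available move leads to a winning position for the opponent. Fill in the labels:
n=0: no move → L
n=1: no move → L
n=2: reaches L-position 1 → W
n=3: reaches L-position 1 → W
n=4: only reaches 2(W), 3(W), all W → L
n=5: reaches L-position 4 → W
n=6: reaches L-position 4 → W
n=7: only reaches 6(W), which is W → L
n=8: reaches L-position 4 → W
n=9: only reaches 3(W), 6(W), 8(W), all W → L
n=10: reaches L-position 9 → W
n=11: only reaches 10(W), which is W → L
n=12: reaches L-position 4 → W
n=13: only reaches 12(W), which is W → L
n=14: reaches L-position 7 → W
n=15: only reaches 5(W), 10(W), 12(W), 14(W), all W → L
n=16: reaches L-position 15 → W
n=17: only reaches 16(W), which is W → L
n=18: reaches L-position 9 → W
n=19: only reaches 18(W), which is W → L
n=20: reaches L-position 15 → W
n=21: reaches L-position 7 → W
n=22: reaches L-position 11 → W
n=23: only reaches 22(W), which is W → L
Reading off the rows marked L gives the requested list; there are 11 such values of n.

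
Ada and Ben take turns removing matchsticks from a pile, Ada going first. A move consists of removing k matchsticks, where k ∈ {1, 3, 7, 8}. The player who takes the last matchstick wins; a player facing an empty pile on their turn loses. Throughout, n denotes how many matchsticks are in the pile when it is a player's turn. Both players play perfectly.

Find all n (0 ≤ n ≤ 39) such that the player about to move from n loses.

Use the standard recursion: the mover loses at a terminal position; elsewhere, the mover wins exactly when some move hands the opponent an L position.
n=0: no move → L
n=1: can move to 0, which is L ⇒ W
n=2: the only move is to 1(W), a W ⇒ L
n=3: can move to 2, which is L ⇒ W
n=4: moves to 3(W), 1(W); every one is W ⇒ L
n=5: can move to 4, which is L ⇒ W
n=6: moves to 5(W), 3(W); every one is W ⇒ L
n=7: can move to 6, which is L ⇒ W
n=8: can move to 0, which is L ⇒ W
n=9: can move to 6, which is L ⇒ W
n=10: can move to 2, which is L ⇒ W
n=11: can move to 4, which is L ⇒ W
n=12: can move to 4, which is L ⇒ W
n=13: can move to 6, which is L ⇒ W
n=14: can move to 6, which is L ⇒ W
n=15: moves to 14(W), 12(W), 8(W), 7(W); every one is W ⇒ L
n=16: can move to 15, which is L ⇒ W
n=17: moves to 16(W), 14(W), 10(W), 9(W); every one is W ⇒ L
n=18: can move to 17, which is L ⇒ W
n=19: moves to 18(W), 16(W), 12(W), 11(W); every one is W ⇒ L
n=20: can move to 19, which is L ⇒ W
n=21: moves to 20(W), 18(W), 14(W), 13(W); every one is W ⇒ L
n=22: can move to 21, which is L ⇒ W
n=23: can move to 15, which is L ⇒ W
n=24: can move to 21, which is L ⇒ W
n=25: can move to 17, which is L ⇒ W
n=26: can move to 19, which is L ⇒ W
n=27: can move to 19, which is L ⇒ W
n=28: can move to 21, which is L ⇒ W
n=29: can move to 21, which is L ⇒ W
n=30: moves to 29(W), 27(W), 23(W), 22(W); every one is W ⇒ L
n=31: can move to 30, which is L ⇒ W
n=32: moves to 31(W), 29(W), 25(W), 24(W); every one is W ⇒ L
n=33: can move to 32, which is L ⇒ W
n=34: moves to 33(W), 31(W), 27(W), 26(W); every one is W ⇒ L
n=35: can move to 34, which is L ⇒ W
n=36: moves to 35(W), 33(W), 29(W), 28(W); every one is W ⇒ L
n=37: can move to 36, which is L ⇒ W
n=38: can move to 30, which is L ⇒ W
n=39: can move to 36, which is L ⇒ W
The losing starting values of n are exactly the entries labelled L in this table (12 of them).

0, 2, 4, 6, 15, 17, 19, 21, 30, 32, 34, 36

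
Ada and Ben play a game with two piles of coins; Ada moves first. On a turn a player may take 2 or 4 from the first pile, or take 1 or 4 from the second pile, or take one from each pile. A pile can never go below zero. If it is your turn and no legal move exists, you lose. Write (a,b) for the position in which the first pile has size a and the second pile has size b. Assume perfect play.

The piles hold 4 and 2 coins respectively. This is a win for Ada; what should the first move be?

Move to (0,2).

Compute win/loss labels from the base case upward. A position with no move is L. Any other position is W if it can reach an L in one move, else L.
No move ever increases a pile, so every position that can arise here has a ≤ 4 and b ≤ 2; it is enough to label the cells with 0 ≤ a ≤ 4 and 0 ≤ b ≤ 2.
Every move lowers a or b (never raises either), so fill the grid row by row in increasing a, and left to right within a row: each cell's successors are then already labelled.
      b=0  b=1  b=2
a=0:    L    W    L
a=1:    L    W    L
a=2:    W    W    W
a=3:    W    L    W
a=4:    W    L    W
Cells with no legal move (terminal, hence L): (0,0), (1,0).
The remaining L cells, each justified by listing all of its moves:
(0,2): only reaches (0,1)(W), which is W → L
(1,2): only reaches (1,1)(W), (0,1)(W), all W → L
(3,1): only reaches (1,1)(W), (3,0)(W), (2,0)(W), all W → L
(4,1): only reaches (2,1)(W), (0,1)(W), (4,0)(W), (3,0)(W), all W → L
Every other cell has at least one move into one of the L cells above, so it is W.
From (4,2), the L positions reachable in one move are: (0,2), (4,1), (3,1). Any move reaching one of these is winning.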